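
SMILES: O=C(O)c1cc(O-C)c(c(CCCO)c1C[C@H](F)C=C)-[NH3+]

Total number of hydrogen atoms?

Hydrogens are implicit in SMILES; fill each atom to its normal valence:
  5 × C: 2 H each → 10
  5 × C (aromatic): no H
  2 × C: 1 H each → 2
  2 × O: 1 H each → 2
  2 × O: no H
  1 × C: 3 H
  1 × C (aromatic): 1 H
  1 × C: no H
  1 × F: no H
  1 × N (charge +1): 3 H
  Total hydrogens = 21.

21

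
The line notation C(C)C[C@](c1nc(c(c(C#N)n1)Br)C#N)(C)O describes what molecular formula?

C11H11BrN4O

Heavy atoms from the SMILES: 1 Br, 11 C, 4 N, 1 O.
Implicit hydrogens by atom environment:
  4 × C (aromatic): no H
  3 × C: no H
  2 × C: 3 H each → 6
  2 × C: 2 H each → 4
  2 × N (aromatic): no H
  2 × N: no H
  1 × Br: no H
  1 × O: 1 H
  Total hydrogens = 11.
Molecular formula: C11H11BrN4O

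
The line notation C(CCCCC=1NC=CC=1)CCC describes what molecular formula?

C12H21N

Heavy atoms from the SMILES: 12 C, 1 N.
Implicit hydrogens by atom environment:
  7 × C: 2 H each → 14
  3 × C (aromatic): 1 H each → 3
  1 × C: 3 H
  1 × C (aromatic): no H
  1 × N (aromatic): 1 H
  Total hydrogens = 21.
Molecular formula: C12H21N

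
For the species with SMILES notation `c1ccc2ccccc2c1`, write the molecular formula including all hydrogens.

C10H8

Heavy atoms from the SMILES: 10 C.
Implicit hydrogens by atom environment:
  8 × C (aromatic): 1 H each → 8
  2 × C (aromatic): no H
  Total hydrogens = 8.
Molecular formula: C10H8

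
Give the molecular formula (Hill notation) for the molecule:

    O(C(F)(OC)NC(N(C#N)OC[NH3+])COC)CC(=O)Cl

C9H17ClFN4O5+

Heavy atoms from the SMILES: 9 C, 1 Cl, 1 F, 4 N, 5 O.
Implicit hydrogens by atom environment:
  5 × O: no H
  3 × C: 2 H each → 6
  3 × C: no H
  2 × C: 3 H each → 6
  2 × N: no H
  1 × C: 1 H
  1 × Cl: no H
  1 × F: no H
  1 × N (charge +1): 3 H
  1 × N: 1 H
  Total hydrogens = 17.
Net charge +1.
Molecular formula: C9H17ClFN4O5+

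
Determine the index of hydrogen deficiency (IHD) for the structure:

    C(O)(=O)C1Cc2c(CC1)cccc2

Molecular formula from the SMILES: C11H12O2.
DoU = (2C + 2 + N − H − X)/2 = (2·11 + 2 + 0 − 12 − 0)/2 = 12/2 = 6.
(Structurally: 2 ring(s) + 4 π bond(s) = 6.)

6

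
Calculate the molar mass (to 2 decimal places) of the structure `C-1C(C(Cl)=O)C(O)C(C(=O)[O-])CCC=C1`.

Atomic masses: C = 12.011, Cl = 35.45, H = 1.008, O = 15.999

Molecular formula: C10H12ClO4-.
M = 10×12.011 + 1×35.45 + 12×1.008 + 4×15.999 = 231.65 g/mol.

231.65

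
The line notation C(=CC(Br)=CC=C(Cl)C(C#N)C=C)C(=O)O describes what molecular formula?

Heavy atoms from the SMILES: 1 Br, 11 C, 1 Cl, 1 N, 2 O.
Implicit hydrogens by atom environment:
  6 × C: 1 H each → 6
  4 × C: no H
  1 × Br: no H
  1 × C: 2 H
  1 × Cl: no H
  1 × N: no H
  1 × O: 1 H
  1 × O: no H
  Total hydrogens = 9.
Molecular formula: C11H9BrClNO2

C11H9BrClNO2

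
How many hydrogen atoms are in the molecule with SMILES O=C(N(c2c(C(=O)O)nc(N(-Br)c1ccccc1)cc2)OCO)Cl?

11

Hydrogens are implicit in SMILES; fill each atom to its normal valence:
  7 × C (aromatic): 1 H each → 7
  4 × C (aromatic): no H
  3 × O: no H
  2 × C: no H
  2 × N: no H
  2 × O: 1 H each → 2
  1 × Br: no H
  1 × C: 2 H
  1 × Cl: no H
  1 × N (aromatic): no H
  Total hydrogens = 11.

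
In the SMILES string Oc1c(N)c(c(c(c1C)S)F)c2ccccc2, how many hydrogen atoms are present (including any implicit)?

Hydrogens are implicit in SMILES; fill each atom to its normal valence:
  7 × C (aromatic): no H
  5 × C (aromatic): 1 H each → 5
  1 × C: 3 H
  1 × F: no H
  1 × N: 2 H
  1 × O: 1 H
  1 × S: 1 H
  Total hydrogens = 12.

12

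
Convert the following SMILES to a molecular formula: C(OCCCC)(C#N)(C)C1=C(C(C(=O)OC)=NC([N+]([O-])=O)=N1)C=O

C14H16N4O6

Heavy atoms from the SMILES: 14 C, 4 N, 6 O.
Implicit hydrogens by atom environment:
  5 × O: no H
  4 × C (aromatic): no H
  3 × C: 3 H each → 9
  3 × C: 2 H each → 6
  3 × C: no H
  2 × N (aromatic): no H
  1 × C: 1 H
  1 × N (charge +1): no H
  1 × N: no H
  1 × O (charge -1): no H
  Total hydrogens = 16.
Molecular formula: C14H16N4O6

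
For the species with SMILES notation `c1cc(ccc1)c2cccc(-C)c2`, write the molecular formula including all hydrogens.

Heavy atoms from the SMILES: 13 C.
Implicit hydrogens by atom environment:
  9 × C (aromatic): 1 H each → 9
  3 × C (aromatic): no H
  1 × C: 3 H
  Total hydrogens = 12.
Molecular formula: C13H12

C13H12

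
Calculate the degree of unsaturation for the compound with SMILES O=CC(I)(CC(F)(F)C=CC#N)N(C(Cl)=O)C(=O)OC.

Molecular formula from the SMILES: C10H8ClF2IN2O4.
DoU = (2C + 2 + N − H − X)/2 = (2·10 + 2 + 2 − 8 − 4)/2 = 12/2 = 6.
(Structurally: 0 ring(s) + 6 π bond(s) = 6.)

6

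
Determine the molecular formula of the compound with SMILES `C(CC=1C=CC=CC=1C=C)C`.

C11H14

Heavy atoms from the SMILES: 11 C.
Implicit hydrogens by atom environment:
  4 × C (aromatic): 1 H each → 4
  3 × C: 2 H each → 6
  2 × C (aromatic): no H
  1 × C: 3 H
  1 × C: 1 H
  Total hydrogens = 14.
Molecular formula: C11H14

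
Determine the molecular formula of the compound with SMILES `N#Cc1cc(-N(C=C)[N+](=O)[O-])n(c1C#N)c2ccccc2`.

Heavy atoms from the SMILES: 14 C, 5 N, 2 O.
Implicit hydrogens by atom environment:
  6 × C (aromatic): 1 H each → 6
  4 × C (aromatic): no H
  3 × N: no H
  2 × C: no H
  1 × C: 2 H
  1 × C: 1 H
  1 × N (aromatic): no H
  1 × N (charge +1): no H
  1 × O: no H
  1 × O (charge -1): no H
  Total hydrogens = 9.
Molecular formula: C14H9N5O2

C14H9N5O2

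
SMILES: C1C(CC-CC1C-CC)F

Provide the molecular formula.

Heavy atoms from the SMILES: 9 C, 1 F.
Implicit hydrogens by atom environment:
  6 × C: 2 H each → 12
  2 × C: 1 H each → 2
  1 × C: 3 H
  1 × F: no H
  Total hydrogens = 17.
Molecular formula: C9H17F

C9H17F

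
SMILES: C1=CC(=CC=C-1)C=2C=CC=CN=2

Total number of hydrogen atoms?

9

Hydrogens are implicit in SMILES; fill each atom to its normal valence:
  9 × C (aromatic): 1 H each → 9
  2 × C (aromatic): no H
  1 × N (aromatic): no H
  Total hydrogens = 9.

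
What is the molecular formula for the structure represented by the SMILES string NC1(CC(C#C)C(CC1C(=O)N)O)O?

C9H14N2O3

Heavy atoms from the SMILES: 9 C, 2 N, 3 O.
Implicit hydrogens by atom environment:
  4 × C: 1 H each → 4
  3 × C: no H
  2 × C: 2 H each → 4
  2 × N: 2 H each → 4
  2 × O: 1 H each → 2
  1 × O: no H
  Total hydrogens = 14.
Molecular formula: C9H14N2O3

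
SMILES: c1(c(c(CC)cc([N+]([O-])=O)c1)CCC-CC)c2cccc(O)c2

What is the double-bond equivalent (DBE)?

9

Molecular formula from the SMILES: C19H23NO3.
DoU = (2C + 2 + N − H − X)/2 = (2·19 + 2 + 1 − 23 − 0)/2 = 18/2 = 9.
(Structurally: 2 ring(s) + 7 π bond(s) = 9.)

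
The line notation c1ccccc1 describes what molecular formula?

Heavy atoms from the SMILES: 6 C.
Implicit hydrogens by atom environment:
  6 × C (aromatic): 1 H each → 6
  Total hydrogens = 6.
Molecular formula: C6H6

C6H6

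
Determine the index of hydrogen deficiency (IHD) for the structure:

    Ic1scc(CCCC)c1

Molecular formula from the SMILES: C8H11IS.
DoU = (2C + 2 + N − H − X)/2 = (2·8 + 2 + 0 − 11 − 1)/2 = 6/2 = 3.
(Structurally: 1 ring(s) + 2 π bond(s) = 3.)

3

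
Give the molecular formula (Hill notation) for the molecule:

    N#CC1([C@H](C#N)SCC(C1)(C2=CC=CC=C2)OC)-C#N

C15H13N3OS

Heavy atoms from the SMILES: 15 C, 3 N, 1 O, 1 S.
Implicit hydrogens by atom environment:
  5 × C (aromatic): 1 H each → 5
  5 × C: no H
  3 × N: no H
  2 × C: 2 H each → 4
  1 × C: 3 H
  1 × C: 1 H
  1 × C (aromatic): no H
  1 × O: no H
  1 × S: no H
  Total hydrogens = 13.
Molecular formula: C15H13N3OS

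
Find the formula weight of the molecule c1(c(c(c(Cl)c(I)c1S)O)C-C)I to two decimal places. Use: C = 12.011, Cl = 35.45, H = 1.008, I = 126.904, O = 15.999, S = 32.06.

Molecular formula: C8H7ClI2OS.
M = 8×12.011 + 1×35.45 + 7×1.008 + 2×126.904 + 1×15.999 + 1×32.06 = 440.46 g/mol.

440.46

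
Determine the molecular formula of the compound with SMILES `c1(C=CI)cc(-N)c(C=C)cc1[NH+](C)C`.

Heavy atoms from the SMILES: 12 C, 1 I, 2 N.
Implicit hydrogens by atom environment:
  4 × C (aromatic): no H
  3 × C: 1 H each → 3
  2 × C: 3 H each → 6
  2 × C (aromatic): 1 H each → 2
  1 × C: 2 H
  1 × I: no H
  1 × N: 2 H
  1 × N (charge +1): 1 H
  Total hydrogens = 16.
Net charge +1.
Molecular formula: C12H16IN2+

C12H16IN2+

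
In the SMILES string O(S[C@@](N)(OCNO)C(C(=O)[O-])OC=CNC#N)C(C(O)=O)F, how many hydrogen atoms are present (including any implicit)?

Hydrogens are implicit in SMILES; fill each atom to its normal valence:
  5 × O: no H
  4 × C: 1 H each → 4
  4 × C: no H
  2 × N: 1 H each → 2
  2 × O: 1 H each → 2
  1 × C: 2 H
  1 × F: no H
  1 × N: 2 H
  1 × N: no H
  1 × O (charge -1): no H
  1 × S: no H
  Total hydrogens = 12.

12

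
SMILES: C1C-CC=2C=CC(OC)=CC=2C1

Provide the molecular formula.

Heavy atoms from the SMILES: 11 C, 1 O.
Implicit hydrogens by atom environment:
  4 × C: 2 H each → 8
  3 × C (aromatic): 1 H each → 3
  3 × C (aromatic): no H
  1 × C: 3 H
  1 × O: no H
  Total hydrogens = 14.
Molecular formula: C11H14O

C11H14O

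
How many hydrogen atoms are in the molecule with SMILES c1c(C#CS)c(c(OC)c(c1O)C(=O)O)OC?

10

Hydrogens are implicit in SMILES; fill each atom to its normal valence:
  5 × C (aromatic): no H
  3 × C: no H
  3 × O: no H
  2 × C: 3 H each → 6
  2 × O: 1 H each → 2
  1 × C (aromatic): 1 H
  1 × S: 1 H
  Total hydrogens = 10.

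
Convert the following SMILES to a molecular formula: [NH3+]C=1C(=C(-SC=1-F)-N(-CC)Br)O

Heavy atoms from the SMILES: 1 Br, 6 C, 1 F, 2 N, 1 O, 1 S.
Implicit hydrogens by atom environment:
  4 × C (aromatic): no H
  1 × Br: no H
  1 × C: 3 H
  1 × C: 2 H
  1 × F: no H
  1 × N (charge +1): 3 H
  1 × N: no H
  1 × O: 1 H
  1 × S (aromatic): no H
  Total hydrogens = 9.
Net charge +1.
Molecular formula: C6H9BrFN2OS+

C6H9BrFN2OS+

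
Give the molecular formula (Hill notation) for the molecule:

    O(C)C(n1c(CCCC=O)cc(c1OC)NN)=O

Heavy atoms from the SMILES: 11 C, 3 N, 4 O.
Implicit hydrogens by atom environment:
  4 × O: no H
  3 × C: 2 H each → 6
  3 × C (aromatic): no H
  2 × C: 3 H each → 6
  1 × C (aromatic): 1 H
  1 × C: 1 H
  1 × C: no H
  1 × N: 2 H
  1 × N: 1 H
  1 × N (aromatic): no H
  Total hydrogens = 17.
Molecular formula: C11H17N3O4

C11H17N3O4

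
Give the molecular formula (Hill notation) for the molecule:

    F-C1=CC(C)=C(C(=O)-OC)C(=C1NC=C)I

Heavy atoms from the SMILES: 11 C, 1 F, 1 I, 1 N, 2 O.
Implicit hydrogens by atom environment:
  5 × C (aromatic): no H
  2 × C: 3 H each → 6
  2 × O: no H
  1 × C: 2 H
  1 × C (aromatic): 1 H
  1 × C: 1 H
  1 × C: no H
  1 × F: no H
  1 × I: no H
  1 × N: 1 H
  Total hydrogens = 11.
Molecular formula: C11H11FINO2

C11H11FINO2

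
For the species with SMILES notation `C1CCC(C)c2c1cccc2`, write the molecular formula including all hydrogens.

C11H14

Heavy atoms from the SMILES: 11 C.
Implicit hydrogens by atom environment:
  4 × C (aromatic): 1 H each → 4
  3 × C: 2 H each → 6
  2 × C (aromatic): no H
  1 × C: 3 H
  1 × C: 1 H
  Total hydrogens = 14.
Molecular formula: C11H14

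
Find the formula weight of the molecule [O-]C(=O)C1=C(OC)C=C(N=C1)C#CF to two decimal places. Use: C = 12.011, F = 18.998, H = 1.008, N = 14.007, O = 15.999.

194.14

Molecular formula: C9H5FNO3-.
M = 9×12.011 + 1×18.998 + 5×1.008 + 1×14.007 + 3×15.999 = 194.14 g/mol.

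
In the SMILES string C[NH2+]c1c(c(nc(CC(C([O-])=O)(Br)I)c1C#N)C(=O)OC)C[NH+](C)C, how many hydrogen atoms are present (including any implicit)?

19

Hydrogens are implicit in SMILES; fill each atom to its normal valence:
  5 × C (aromatic): no H
  4 × C: 3 H each → 12
  4 × C: no H
  3 × O: no H
  2 × C: 2 H each → 4
  1 × Br: no H
  1 × I: no H
  1 × N (charge +1): 2 H
  1 × N (charge +1): 1 H
  1 × N (aromatic): no H
  1 × N: no H
  1 × O (charge -1): no H
  Total hydrogens = 19.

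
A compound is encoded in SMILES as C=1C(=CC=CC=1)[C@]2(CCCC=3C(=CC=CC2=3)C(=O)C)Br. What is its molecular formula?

C18H17BrO

Heavy atoms from the SMILES: 1 Br, 18 C, 1 O.
Implicit hydrogens by atom environment:
  8 × C (aromatic): 1 H each → 8
  4 × C (aromatic): no H
  3 × C: 2 H each → 6
  2 × C: no H
  1 × Br: no H
  1 × C: 3 H
  1 × O: no H
  Total hydrogens = 17.
Molecular formula: C18H17BrO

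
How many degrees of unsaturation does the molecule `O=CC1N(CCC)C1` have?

Molecular formula from the SMILES: C6H11NO.
DoU = (2C + 2 + N − H − X)/2 = (2·6 + 2 + 1 − 11 − 0)/2 = 4/2 = 2.
(Structurally: 1 ring(s) + 1 π bond(s) = 2.)

2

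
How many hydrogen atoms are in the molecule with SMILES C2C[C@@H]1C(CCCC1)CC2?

18

Hydrogens are implicit in SMILES; fill each atom to its normal valence:
  8 × C: 2 H each → 16
  2 × C: 1 H each → 2
  Total hydrogens = 18.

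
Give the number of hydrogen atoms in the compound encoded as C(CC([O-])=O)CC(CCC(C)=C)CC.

Hydrogens are implicit in SMILES; fill each atom to its normal valence:
  7 × C: 2 H each → 14
  2 × C: 3 H each → 6
  2 × C: no H
  1 × C: 1 H
  1 × O: no H
  1 × O (charge -1): no H
  Total hydrogens = 21.

21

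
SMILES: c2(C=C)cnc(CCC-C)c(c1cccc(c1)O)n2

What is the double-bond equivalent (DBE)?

Molecular formula from the SMILES: C16H18N2O.
DoU = (2C + 2 + N − H − X)/2 = (2·16 + 2 + 2 − 18 − 0)/2 = 18/2 = 9.
(Structurally: 2 ring(s) + 7 π bond(s) = 9.)

9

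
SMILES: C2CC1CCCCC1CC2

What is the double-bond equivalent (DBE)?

Molecular formula from the SMILES: C10H18.
DoU = (2C + 2 + N − H − X)/2 = (2·10 + 2 + 0 − 18 − 0)/2 = 4/2 = 2.
(Structurally: 2 ring(s) + 0 π bond(s) = 2.)

2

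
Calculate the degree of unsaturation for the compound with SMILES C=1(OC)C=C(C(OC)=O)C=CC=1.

5

Molecular formula from the SMILES: C9H10O3.
DoU = (2C + 2 + N − H − X)/2 = (2·9 + 2 + 0 − 10 − 0)/2 = 10/2 = 5.
(Structurally: 1 ring(s) + 4 π bond(s) = 5.)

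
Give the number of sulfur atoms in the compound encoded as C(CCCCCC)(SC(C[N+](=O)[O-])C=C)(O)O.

1

The symbol for sulfur appears 1 time in the SMILES.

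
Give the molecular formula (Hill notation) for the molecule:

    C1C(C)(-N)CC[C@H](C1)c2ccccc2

C13H19N

Heavy atoms from the SMILES: 13 C, 1 N.
Implicit hydrogens by atom environment:
  5 × C (aromatic): 1 H each → 5
  4 × C: 2 H each → 8
  1 × C: 3 H
  1 × C: 1 H
  1 × C: no H
  1 × C (aromatic): no H
  1 × N: 2 H
  Total hydrogens = 19.
Molecular formula: C13H19N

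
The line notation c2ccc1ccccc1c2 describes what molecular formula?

C10H8

Heavy atoms from the SMILES: 10 C.
Implicit hydrogens by atom environment:
  8 × C (aromatic): 1 H each → 8
  2 × C (aromatic): no H
  Total hydrogens = 8.
Molecular formula: C10H8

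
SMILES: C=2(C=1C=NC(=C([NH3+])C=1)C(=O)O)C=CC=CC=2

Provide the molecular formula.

C12H11N2O2+

Heavy atoms from the SMILES: 12 C, 2 N, 2 O.
Implicit hydrogens by atom environment:
  7 × C (aromatic): 1 H each → 7
  4 × C (aromatic): no H
  1 × C: no H
  1 × N (charge +1): 3 H
  1 × N (aromatic): no H
  1 × O: 1 H
  1 × O: no H
  Total hydrogens = 11.
Net charge +1.
Molecular formula: C12H11N2O2+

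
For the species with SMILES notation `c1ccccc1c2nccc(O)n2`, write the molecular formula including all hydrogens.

Heavy atoms from the SMILES: 10 C, 2 N, 1 O.
Implicit hydrogens by atom environment:
  7 × C (aromatic): 1 H each → 7
  3 × C (aromatic): no H
  2 × N (aromatic): no H
  1 × O: 1 H
  Total hydrogens = 8.
Molecular formula: C10H8N2O

C10H8N2O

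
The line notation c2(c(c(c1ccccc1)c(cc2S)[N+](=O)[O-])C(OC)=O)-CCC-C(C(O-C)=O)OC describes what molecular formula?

Heavy atoms from the SMILES: 21 C, 1 N, 7 O, 1 S.
Implicit hydrogens by atom environment:
  6 × C (aromatic): 1 H each → 6
  6 × C (aromatic): no H
  6 × O: no H
  3 × C: 3 H each → 9
  3 × C: 2 H each → 6
  2 × C: no H
  1 × C: 1 H
  1 × N (charge +1): no H
  1 × O (charge -1): no H
  1 × S: 1 H
  Total hydrogens = 23.
Molecular formula: C21H23NO7S

C21H23NO7S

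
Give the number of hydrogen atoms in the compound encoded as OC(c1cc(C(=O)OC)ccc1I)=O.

Hydrogens are implicit in SMILES; fill each atom to its normal valence:
  3 × C (aromatic): 1 H each → 3
  3 × C (aromatic): no H
  3 × O: no H
  2 × C: no H
  1 × C: 3 H
  1 × I: no H
  1 × O: 1 H
  Total hydrogens = 7.

7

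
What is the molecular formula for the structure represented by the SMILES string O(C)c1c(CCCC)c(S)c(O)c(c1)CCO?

Heavy atoms from the SMILES: 13 C, 3 O, 1 S.
Implicit hydrogens by atom environment:
  5 × C: 2 H each → 10
  5 × C (aromatic): no H
  2 × C: 3 H each → 6
  2 × O: 1 H each → 2
  1 × C (aromatic): 1 H
  1 × O: no H
  1 × S: 1 H
  Total hydrogens = 20.
Molecular formula: C13H20O3S

C13H20O3S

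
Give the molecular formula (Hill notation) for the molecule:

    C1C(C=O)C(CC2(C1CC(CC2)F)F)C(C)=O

C13H18F2O2

Heavy atoms from the SMILES: 13 C, 2 F, 2 O.
Implicit hydrogens by atom environment:
  5 × C: 2 H each → 10
  5 × C: 1 H each → 5
  2 × C: no H
  2 × F: no H
  2 × O: no H
  1 × C: 3 H
  Total hydrogens = 18.
Molecular formula: C13H18F2O2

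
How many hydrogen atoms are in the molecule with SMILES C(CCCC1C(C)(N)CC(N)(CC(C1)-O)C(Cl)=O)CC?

Hydrogens are implicit in SMILES; fill each atom to its normal valence:
  8 × C: 2 H each → 16
  3 × C: no H
  2 × C: 3 H each → 6
  2 × C: 1 H each → 2
  2 × N: 2 H each → 4
  1 × Cl: no H
  1 × O: 1 H
  1 × O: no H
  Total hydrogens = 29.

29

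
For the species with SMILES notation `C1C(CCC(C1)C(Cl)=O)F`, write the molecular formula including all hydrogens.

C7H10ClFO

Heavy atoms from the SMILES: 7 C, 1 Cl, 1 F, 1 O.
Implicit hydrogens by atom environment:
  4 × C: 2 H each → 8
  2 × C: 1 H each → 2
  1 × C: no H
  1 × Cl: no H
  1 × F: no H
  1 × O: no H
  Total hydrogens = 10.
Molecular formula: C7H10ClFO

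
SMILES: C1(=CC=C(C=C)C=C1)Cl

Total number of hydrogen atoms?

Hydrogens are implicit in SMILES; fill each atom to its normal valence:
  4 × C (aromatic): 1 H each → 4
  2 × C (aromatic): no H
  1 × C: 2 H
  1 × C: 1 H
  1 × Cl: no H
  Total hydrogens = 7.

7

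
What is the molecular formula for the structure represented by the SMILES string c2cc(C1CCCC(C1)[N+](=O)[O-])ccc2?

C12H15NO2

Heavy atoms from the SMILES: 12 C, 1 N, 2 O.
Implicit hydrogens by atom environment:
  5 × C (aromatic): 1 H each → 5
  4 × C: 2 H each → 8
  2 × C: 1 H each → 2
  1 × C (aromatic): no H
  1 × N (charge +1): no H
  1 × O: no H
  1 × O (charge -1): no H
  Total hydrogens = 15.
Molecular formula: C12H15NO2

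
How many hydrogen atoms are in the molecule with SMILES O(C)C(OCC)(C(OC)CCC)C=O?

Hydrogens are implicit in SMILES; fill each atom to its normal valence:
  4 × C: 3 H each → 12
  4 × O: no H
  3 × C: 2 H each → 6
  2 × C: 1 H each → 2
  1 × C: no H
  Total hydrogens = 20.

20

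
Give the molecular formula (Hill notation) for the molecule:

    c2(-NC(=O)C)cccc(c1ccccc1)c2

C14H13NO

Heavy atoms from the SMILES: 14 C, 1 N, 1 O.
Implicit hydrogens by atom environment:
  9 × C (aromatic): 1 H each → 9
  3 × C (aromatic): no H
  1 × C: 3 H
  1 × C: no H
  1 × N: 1 H
  1 × O: no H
  Total hydrogens = 13.
Molecular formula: C14H13NO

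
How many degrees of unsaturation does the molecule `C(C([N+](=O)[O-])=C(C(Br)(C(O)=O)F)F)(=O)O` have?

4

Molecular formula from the SMILES: C5H2BrF2NO6.
DoU = (2C + 2 + N − H − X)/2 = (2·5 + 2 + 1 − 2 − 3)/2 = 8/2 = 4.
(Structurally: 0 ring(s) + 4 π bond(s) = 4.)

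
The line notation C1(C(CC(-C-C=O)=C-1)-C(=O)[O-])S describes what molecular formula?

Heavy atoms from the SMILES: 8 C, 3 O, 1 S.
Implicit hydrogens by atom environment:
  4 × C: 1 H each → 4
  2 × C: 2 H each → 4
  2 × C: no H
  2 × O: no H
  1 × O (charge -1): no H
  1 × S: 1 H
  Total hydrogens = 9.
Net charge -1.
Molecular formula: C8H9O3S-

C8H9O3S-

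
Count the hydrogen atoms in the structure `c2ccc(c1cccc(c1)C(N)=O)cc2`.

11

Hydrogens are implicit in SMILES; fill each atom to its normal valence:
  9 × C (aromatic): 1 H each → 9
  3 × C (aromatic): no H
  1 × C: no H
  1 × N: 2 H
  1 × O: no H
  Total hydrogens = 11.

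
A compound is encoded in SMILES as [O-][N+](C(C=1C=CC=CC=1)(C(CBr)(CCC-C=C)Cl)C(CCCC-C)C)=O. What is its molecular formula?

Heavy atoms from the SMILES: 1 Br, 21 C, 1 Cl, 1 N, 2 O.
Implicit hydrogens by atom environment:
  9 × C: 2 H each → 18
  5 × C (aromatic): 1 H each → 5
  2 × C: 3 H each → 6
  2 × C: 1 H each → 2
  2 × C: no H
  1 × Br: no H
  1 × C (aromatic): no H
  1 × Cl: no H
  1 × N (charge +1): no H
  1 × O: no H
  1 × O (charge -1): no H
  Total hydrogens = 31.
Molecular formula: C21H31BrClNO2

C21H31BrClNO2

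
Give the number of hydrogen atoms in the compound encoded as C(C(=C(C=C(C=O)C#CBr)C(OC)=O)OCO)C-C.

15

Hydrogens are implicit in SMILES; fill each atom to its normal valence:
  6 × C: no H
  4 × O: no H
  3 × C: 2 H each → 6
  2 × C: 3 H each → 6
  2 × C: 1 H each → 2
  1 × Br: no H
  1 × O: 1 H
  Total hydrogens = 15.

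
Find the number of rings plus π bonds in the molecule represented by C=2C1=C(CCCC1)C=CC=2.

Molecular formula from the SMILES: C10H12.
DoU = (2C + 2 + N − H − X)/2 = (2·10 + 2 + 0 − 12 − 0)/2 = 10/2 = 5.
(Structurally: 2 ring(s) + 3 π bond(s) = 5.)

5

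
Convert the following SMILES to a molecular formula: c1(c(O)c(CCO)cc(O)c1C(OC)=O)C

C11H14O5

Heavy atoms from the SMILES: 11 C, 5 O.
Implicit hydrogens by atom environment:
  5 × C (aromatic): no H
  3 × O: 1 H each → 3
  2 × C: 3 H each → 6
  2 × C: 2 H each → 4
  2 × O: no H
  1 × C (aromatic): 1 H
  1 × C: no H
  Total hydrogens = 14.
Molecular formula: C11H14O5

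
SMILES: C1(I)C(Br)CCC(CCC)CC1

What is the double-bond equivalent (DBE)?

Molecular formula from the SMILES: C10H18BrI.
DoU = (2C + 2 + N − H − X)/2 = (2·10 + 2 + 0 − 18 − 2)/2 = 2/2 = 1.
(Structurally: 1 ring(s) + 0 π bond(s) = 1.)

1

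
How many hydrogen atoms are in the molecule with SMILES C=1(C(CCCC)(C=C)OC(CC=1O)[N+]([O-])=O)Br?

16

Hydrogens are implicit in SMILES; fill each atom to its normal valence:
  5 × C: 2 H each → 10
  3 × C: no H
  2 × C: 1 H each → 2
  2 × O: no H
  1 × Br: no H
  1 × C: 3 H
  1 × N (charge +1): no H
  1 × O: 1 H
  1 × O (charge -1): no H
  Total hydrogens = 16.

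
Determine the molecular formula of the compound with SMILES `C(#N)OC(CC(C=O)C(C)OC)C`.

C9H15NO3

Heavy atoms from the SMILES: 9 C, 1 N, 3 O.
Implicit hydrogens by atom environment:
  4 × C: 1 H each → 4
  3 × C: 3 H each → 9
  3 × O: no H
  1 × C: 2 H
  1 × C: no H
  1 × N: no H
  Total hydrogens = 15.
Molecular formula: C9H15NO3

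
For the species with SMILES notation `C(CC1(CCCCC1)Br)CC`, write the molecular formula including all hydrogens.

C10H19Br

Heavy atoms from the SMILES: 1 Br, 10 C.
Implicit hydrogens by atom environment:
  8 × C: 2 H each → 16
  1 × Br: no H
  1 × C: 3 H
  1 × C: no H
  Total hydrogens = 19.
Molecular formula: C10H19Br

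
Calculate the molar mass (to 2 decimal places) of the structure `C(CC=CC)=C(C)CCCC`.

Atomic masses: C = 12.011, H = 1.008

Molecular formula: C11H20.
M = 11×12.011 + 20×1.008 = 152.28 g/mol.

152.28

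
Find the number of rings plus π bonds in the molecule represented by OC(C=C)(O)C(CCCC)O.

Molecular formula from the SMILES: C8H16O3.
DoU = (2C + 2 + N − H − X)/2 = (2·8 + 2 + 0 − 16 − 0)/2 = 2/2 = 1.
(Structurally: 0 ring(s) + 1 π bond(s) = 1.)

1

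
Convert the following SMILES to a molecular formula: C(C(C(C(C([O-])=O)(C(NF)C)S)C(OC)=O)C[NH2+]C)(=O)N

C11H20FN3O5S

Heavy atoms from the SMILES: 11 C, 1 F, 3 N, 5 O, 1 S.
Implicit hydrogens by atom environment:
  4 × C: no H
  4 × O: no H
  3 × C: 3 H each → 9
  3 × C: 1 H each → 3
  1 × C: 2 H
  1 × F: no H
  1 × N (charge +1): 2 H
  1 × N: 2 H
  1 × N: 1 H
  1 × O (charge -1): no H
  1 × S: 1 H
  Total hydrogens = 20.
Molecular formula: C11H20FN3O5S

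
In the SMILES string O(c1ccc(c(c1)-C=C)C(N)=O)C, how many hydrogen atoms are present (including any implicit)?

Hydrogens are implicit in SMILES; fill each atom to its normal valence:
  3 × C (aromatic): 1 H each → 3
  3 × C (aromatic): no H
  2 × O: no H
  1 × C: 3 H
  1 × C: 2 H
  1 × C: 1 H
  1 × C: no H
  1 × N: 2 H
  Total hydrogens = 11.

11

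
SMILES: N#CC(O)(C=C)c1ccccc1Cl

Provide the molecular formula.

Heavy atoms from the SMILES: 10 C, 1 Cl, 1 N, 1 O.
Implicit hydrogens by atom environment:
  4 × C (aromatic): 1 H each → 4
  2 × C (aromatic): no H
  2 × C: no H
  1 × C: 2 H
  1 × C: 1 H
  1 × Cl: no H
  1 × N: no H
  1 × O: 1 H
  Total hydrogens = 8.
Molecular formula: C10H8ClNO

C10H8ClNO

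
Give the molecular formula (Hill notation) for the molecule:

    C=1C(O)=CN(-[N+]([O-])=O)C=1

C4H4N2O3

Heavy atoms from the SMILES: 4 C, 2 N, 3 O.
Implicit hydrogens by atom environment:
  3 × C (aromatic): 1 H each → 3
  1 × C (aromatic): no H
  1 × N (aromatic): no H
  1 × N (charge +1): no H
  1 × O: 1 H
  1 × O: no H
  1 × O (charge -1): no H
  Total hydrogens = 4.
Molecular formula: C4H4N2O3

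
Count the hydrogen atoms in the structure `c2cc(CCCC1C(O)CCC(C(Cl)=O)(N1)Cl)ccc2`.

19

Hydrogens are implicit in SMILES; fill each atom to its normal valence:
  5 × C: 2 H each → 10
  5 × C (aromatic): 1 H each → 5
  2 × C: 1 H each → 2
  2 × C: no H
  2 × Cl: no H
  1 × C (aromatic): no H
  1 × N: 1 H
  1 × O: 1 H
  1 × O: no H
  Total hydrogens = 19.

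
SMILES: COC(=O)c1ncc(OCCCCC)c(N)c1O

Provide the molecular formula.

Heavy atoms from the SMILES: 12 C, 2 N, 4 O.
Implicit hydrogens by atom environment:
  4 × C: 2 H each → 8
  4 × C (aromatic): no H
  3 × O: no H
  2 × C: 3 H each → 6
  1 × C (aromatic): 1 H
  1 × C: no H
  1 × N: 2 H
  1 × N (aromatic): no H
  1 × O: 1 H
  Total hydrogens = 18.
Molecular formula: C12H18N2O4

C12H18N2O4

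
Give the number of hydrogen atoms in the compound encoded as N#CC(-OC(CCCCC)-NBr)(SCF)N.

Hydrogens are implicit in SMILES; fill each atom to its normal valence:
  5 × C: 2 H each → 10
  2 × C: no H
  1 × Br: no H
  1 × C: 3 H
  1 × C: 1 H
  1 × F: no H
  1 × N: 2 H
  1 × N: 1 H
  1 × N: no H
  1 × O: no H
  1 × S: no H
  Total hydrogens = 17.

17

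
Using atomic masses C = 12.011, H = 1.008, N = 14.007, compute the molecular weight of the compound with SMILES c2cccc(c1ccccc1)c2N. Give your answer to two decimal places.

Molecular formula: C12H11N.
M = 12×12.011 + 11×1.008 + 1×14.007 = 169.23 g/mol.

169.23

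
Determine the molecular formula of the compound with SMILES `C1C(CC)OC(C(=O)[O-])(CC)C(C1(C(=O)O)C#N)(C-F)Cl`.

Heavy atoms from the SMILES: 13 C, 1 Cl, 1 F, 1 N, 5 O.
Implicit hydrogens by atom environment:
  6 × C: no H
  4 × C: 2 H each → 8
  3 × O: no H
  2 × C: 3 H each → 6
  1 × C: 1 H
  1 × Cl: no H
  1 × F: no H
  1 × N: no H
  1 × O: 1 H
  1 × O (charge -1): no H
  Total hydrogens = 16.
Net charge -1.
Molecular formula: C13H16ClFNO5-

C13H16ClFNO5-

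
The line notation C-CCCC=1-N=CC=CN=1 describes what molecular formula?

C8H12N2

Heavy atoms from the SMILES: 8 C, 2 N.
Implicit hydrogens by atom environment:
  3 × C: 2 H each → 6
  3 × C (aromatic): 1 H each → 3
  2 × N (aromatic): no H
  1 × C: 3 H
  1 × C (aromatic): no H
  Total hydrogens = 12.
Molecular formula: C8H12N2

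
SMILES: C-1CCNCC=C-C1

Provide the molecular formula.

C7H13N

Heavy atoms from the SMILES: 7 C, 1 N.
Implicit hydrogens by atom environment:
  5 × C: 2 H each → 10
  2 × C: 1 H each → 2
  1 × N: 1 H
  Total hydrogens = 13.
Molecular formula: C7H13N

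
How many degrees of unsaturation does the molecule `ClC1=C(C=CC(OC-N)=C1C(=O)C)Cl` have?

5

Molecular formula from the SMILES: C9H9Cl2NO2.
DoU = (2C + 2 + N − H − X)/2 = (2·9 + 2 + 1 − 9 − 2)/2 = 10/2 = 5.
(Structurally: 1 ring(s) + 4 π bond(s) = 5.)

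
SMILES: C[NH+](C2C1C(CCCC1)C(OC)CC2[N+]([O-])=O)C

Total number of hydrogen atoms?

Hydrogens are implicit in SMILES; fill each atom to its normal valence:
  5 × C: 2 H each → 10
  5 × C: 1 H each → 5
  3 × C: 3 H each → 9
  2 × O: no H
  1 × N (charge +1): 1 H
  1 × N (charge +1): no H
  1 × O (charge -1): no H
  Total hydrogens = 25.

25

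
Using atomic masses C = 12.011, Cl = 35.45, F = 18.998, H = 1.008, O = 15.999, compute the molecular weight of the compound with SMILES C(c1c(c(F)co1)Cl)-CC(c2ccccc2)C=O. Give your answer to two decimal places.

266.70

Molecular formula: C14H12ClFO2.
M = 14×12.011 + 1×35.45 + 1×18.998 + 12×1.008 + 2×15.999 = 266.70 g/mol.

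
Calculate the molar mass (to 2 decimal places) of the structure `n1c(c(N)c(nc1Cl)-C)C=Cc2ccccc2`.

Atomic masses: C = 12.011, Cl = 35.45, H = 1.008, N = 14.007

245.71

Molecular formula: C13H12ClN3.
M = 13×12.011 + 1×35.45 + 12×1.008 + 3×14.007 = 245.71 g/mol.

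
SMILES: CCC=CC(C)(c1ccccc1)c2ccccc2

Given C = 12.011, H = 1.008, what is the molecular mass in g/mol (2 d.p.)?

Molecular formula: C18H20.
M = 18×12.011 + 20×1.008 = 236.36 g/mol.

236.36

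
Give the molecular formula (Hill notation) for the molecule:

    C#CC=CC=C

Heavy atoms from the SMILES: 6 C.
Implicit hydrogens by atom environment:
  4 × C: 1 H each → 4
  1 × C: 2 H
  1 × C: no H
  Total hydrogens = 6.
Molecular formula: C6H6

C6H6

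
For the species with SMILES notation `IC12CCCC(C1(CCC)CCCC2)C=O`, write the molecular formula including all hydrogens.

C14H23IO

Heavy atoms from the SMILES: 14 C, 1 I, 1 O.
Implicit hydrogens by atom environment:
  9 × C: 2 H each → 18
  2 × C: 1 H each → 2
  2 × C: no H
  1 × C: 3 H
  1 × I: no H
  1 × O: no H
  Total hydrogens = 23.
Molecular formula: C14H23IO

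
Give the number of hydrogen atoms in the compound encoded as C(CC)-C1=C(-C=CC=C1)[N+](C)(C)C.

20

Hydrogens are implicit in SMILES; fill each atom to its normal valence:
  4 × C: 3 H each → 12
  4 × C (aromatic): 1 H each → 4
  2 × C: 2 H each → 4
  2 × C (aromatic): no H
  1 × N (charge +1): no H
  Total hydrogens = 20.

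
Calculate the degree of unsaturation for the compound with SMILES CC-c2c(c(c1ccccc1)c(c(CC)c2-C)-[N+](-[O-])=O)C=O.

Molecular formula from the SMILES: C18H19NO3.
DoU = (2C + 2 + N − H − X)/2 = (2·18 + 2 + 1 − 19 − 0)/2 = 20/2 = 10.
(Structurally: 2 ring(s) + 8 π bond(s) = 10.)

10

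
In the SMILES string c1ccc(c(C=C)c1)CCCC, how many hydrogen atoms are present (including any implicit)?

Hydrogens are implicit in SMILES; fill each atom to its normal valence:
  4 × C: 2 H each → 8
  4 × C (aromatic): 1 H each → 4
  2 × C (aromatic): no H
  1 × C: 3 H
  1 × C: 1 H
  Total hydrogens = 16.

16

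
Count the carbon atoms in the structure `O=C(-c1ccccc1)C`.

The symbol for carbon appears 8 times in the SMILES. Lowercase c denotes aromatic carbon and counts toward C.

8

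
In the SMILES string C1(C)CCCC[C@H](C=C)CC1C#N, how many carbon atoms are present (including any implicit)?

12

The symbol for carbon appears 12 times in the SMILES.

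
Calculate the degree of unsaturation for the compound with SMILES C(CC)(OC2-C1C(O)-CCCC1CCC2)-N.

2

Molecular formula from the SMILES: C13H25NO2.
DoU = (2C + 2 + N − H − X)/2 = (2·13 + 2 + 1 − 25 − 0)/2 = 4/2 = 2.
(Structurally: 2 ring(s) + 0 π bond(s) = 2.)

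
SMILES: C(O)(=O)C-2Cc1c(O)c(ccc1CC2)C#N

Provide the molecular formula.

C12H11NO3

Heavy atoms from the SMILES: 12 C, 1 N, 3 O.
Implicit hydrogens by atom environment:
  4 × C (aromatic): no H
  3 × C: 2 H each → 6
  2 × C (aromatic): 1 H each → 2
  2 × C: no H
  2 × O: 1 H each → 2
  1 × C: 1 H
  1 × N: no H
  1 × O: no H
  Total hydrogens = 11.
Molecular formula: C12H11NO3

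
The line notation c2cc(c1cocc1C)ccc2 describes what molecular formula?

C11H10O

Heavy atoms from the SMILES: 11 C, 1 O.
Implicit hydrogens by atom environment:
  7 × C (aromatic): 1 H each → 7
  3 × C (aromatic): no H
  1 × C: 3 H
  1 × O (aromatic): no H
  Total hydrogens = 10.
Molecular formula: C11H10O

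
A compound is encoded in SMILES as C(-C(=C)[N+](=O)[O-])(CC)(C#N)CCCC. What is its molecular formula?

C10H16N2O2

Heavy atoms from the SMILES: 10 C, 2 N, 2 O.
Implicit hydrogens by atom environment:
  5 × C: 2 H each → 10
  3 × C: no H
  2 × C: 3 H each → 6
  1 × N: no H
  1 × N (charge +1): no H
  1 × O: no H
  1 × O (charge -1): no H
  Total hydrogens = 16.
Molecular formula: C10H16N2O2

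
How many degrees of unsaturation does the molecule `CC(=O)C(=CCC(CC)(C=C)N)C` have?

Molecular formula from the SMILES: C11H19NO.
DoU = (2C + 2 + N − H − X)/2 = (2·11 + 2 + 1 − 19 − 0)/2 = 6/2 = 3.
(Structurally: 0 ring(s) + 3 π bond(s) = 3.)

3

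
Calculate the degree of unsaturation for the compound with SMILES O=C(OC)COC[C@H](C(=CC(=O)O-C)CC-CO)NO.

3

Molecular formula from the SMILES: C12H21NO7.
DoU = (2C + 2 + N − H − X)/2 = (2·12 + 2 + 1 − 21 − 0)/2 = 6/2 = 3.
(Structurally: 0 ring(s) + 3 π bond(s) = 3.)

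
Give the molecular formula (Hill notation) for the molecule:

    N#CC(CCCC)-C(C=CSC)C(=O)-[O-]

C11H16NO2S-

Heavy atoms from the SMILES: 11 C, 1 N, 2 O, 1 S.
Implicit hydrogens by atom environment:
  4 × C: 1 H each → 4
  3 × C: 2 H each → 6
  2 × C: 3 H each → 6
  2 × C: no H
  1 × N: no H
  1 × O: no H
  1 × O (charge -1): no H
  1 × S: no H
  Total hydrogens = 16.
Net charge -1.
Molecular formula: C11H16NO2S-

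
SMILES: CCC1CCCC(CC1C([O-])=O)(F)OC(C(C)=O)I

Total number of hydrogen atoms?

19

Hydrogens are implicit in SMILES; fill each atom to its normal valence:
  5 × C: 2 H each → 10
  3 × C: 1 H each → 3
  3 × C: no H
  3 × O: no H
  2 × C: 3 H each → 6
  1 × F: no H
  1 × I: no H
  1 × O (charge -1): no H
  Total hydrogens = 19.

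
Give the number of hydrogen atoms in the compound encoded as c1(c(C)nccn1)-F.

5

Hydrogens are implicit in SMILES; fill each atom to its normal valence:
  2 × C (aromatic): 1 H each → 2
  2 × C (aromatic): no H
  2 × N (aromatic): no H
  1 × C: 3 H
  1 × F: no H
  Total hydrogens = 5.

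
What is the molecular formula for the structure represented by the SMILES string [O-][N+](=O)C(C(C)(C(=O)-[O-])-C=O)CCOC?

Heavy atoms from the SMILES: 8 C, 1 N, 6 O.
Implicit hydrogens by atom environment:
  4 × O: no H
  2 × C: 3 H each → 6
  2 × C: 2 H each → 4
  2 × C: 1 H each → 2
  2 × C: no H
  2 × O (charge -1): no H
  1 × N (charge +1): no H
  Total hydrogens = 12.
Net charge -1.
Molecular formula: C8H12NO6-

C8H12NO6-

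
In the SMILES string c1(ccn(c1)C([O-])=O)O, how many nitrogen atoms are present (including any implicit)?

1

The symbol for nitrogen appears 1 time in the SMILES.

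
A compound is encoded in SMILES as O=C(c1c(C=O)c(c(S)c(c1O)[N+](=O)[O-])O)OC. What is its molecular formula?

C9H7NO7S

Heavy atoms from the SMILES: 9 C, 1 N, 7 O, 1 S.
Implicit hydrogens by atom environment:
  6 × C (aromatic): no H
  4 × O: no H
  2 × O: 1 H each → 2
  1 × C: 3 H
  1 × C: 1 H
  1 × C: no H
  1 × N (charge +1): no H
  1 × O (charge -1): no H
  1 × S: 1 H
  Total hydrogens = 7.
Molecular formula: C9H7NO7S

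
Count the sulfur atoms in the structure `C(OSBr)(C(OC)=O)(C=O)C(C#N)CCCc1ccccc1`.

1

The symbol for sulfur appears 1 time in the SMILES.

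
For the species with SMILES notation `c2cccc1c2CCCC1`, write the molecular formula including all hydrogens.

Heavy atoms from the SMILES: 10 C.
Implicit hydrogens by atom environment:
  4 × C: 2 H each → 8
  4 × C (aromatic): 1 H each → 4
  2 × C (aromatic): no H
  Total hydrogens = 12.
Molecular formula: C10H12

C10H12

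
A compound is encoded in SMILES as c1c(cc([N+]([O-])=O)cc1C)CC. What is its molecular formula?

C9H11NO2

Heavy atoms from the SMILES: 9 C, 1 N, 2 O.
Implicit hydrogens by atom environment:
  3 × C (aromatic): 1 H each → 3
  3 × C (aromatic): no H
  2 × C: 3 H each → 6
  1 × C: 2 H
  1 × N (charge +1): no H
  1 × O: no H
  1 × O (charge -1): no H
  Total hydrogens = 11.
Molecular formula: C9H11NO2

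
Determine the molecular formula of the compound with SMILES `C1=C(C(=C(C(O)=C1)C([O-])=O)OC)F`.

Heavy atoms from the SMILES: 8 C, 1 F, 4 O.
Implicit hydrogens by atom environment:
  4 × C (aromatic): no H
  2 × C (aromatic): 1 H each → 2
  2 × O: no H
  1 × C: 3 H
  1 × C: no H
  1 × F: no H
  1 × O: 1 H
  1 × O (charge -1): no H
  Total hydrogens = 6.
Net charge -1.
Molecular formula: C8H6FO4-

C8H6FO4-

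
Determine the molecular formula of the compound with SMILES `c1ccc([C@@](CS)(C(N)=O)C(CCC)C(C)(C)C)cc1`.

C17H27NOS

Heavy atoms from the SMILES: 17 C, 1 N, 1 O, 1 S.
Implicit hydrogens by atom environment:
  5 × C (aromatic): 1 H each → 5
  4 × C: 3 H each → 12
  3 × C: 2 H each → 6
  3 × C: no H
  1 × C: 1 H
  1 × C (aromatic): no H
  1 × N: 2 H
  1 × O: no H
  1 × S: 1 H
  Total hydrogens = 27.
Molecular formula: C17H27NOS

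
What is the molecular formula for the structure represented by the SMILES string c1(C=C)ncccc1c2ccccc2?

C13H11N

Heavy atoms from the SMILES: 13 C, 1 N.
Implicit hydrogens by atom environment:
  8 × C (aromatic): 1 H each → 8
  3 × C (aromatic): no H
  1 × C: 2 H
  1 × C: 1 H
  1 × N (aromatic): no H
  Total hydrogens = 11.
Molecular formula: C13H11N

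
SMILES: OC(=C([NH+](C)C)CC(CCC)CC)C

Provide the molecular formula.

C12H26NO+

Heavy atoms from the SMILES: 12 C, 1 N, 1 O.
Implicit hydrogens by atom environment:
  5 × C: 3 H each → 15
  4 × C: 2 H each → 8
  2 × C: no H
  1 × C: 1 H
  1 × N (charge +1): 1 H
  1 × O: 1 H
  Total hydrogens = 26.
Net charge +1.
Molecular formula: C12H26NO+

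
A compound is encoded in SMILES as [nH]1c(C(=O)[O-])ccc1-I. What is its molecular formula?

Heavy atoms from the SMILES: 5 C, 1 I, 1 N, 2 O.
Implicit hydrogens by atom environment:
  2 × C (aromatic): 1 H each → 2
  2 × C (aromatic): no H
  1 × C: no H
  1 × I: no H
  1 × N (aromatic): 1 H
  1 × O: no H
  1 × O (charge -1): no H
  Total hydrogens = 3.
Net charge -1.
Molecular formula: C5H3INO2-

C5H3INO2-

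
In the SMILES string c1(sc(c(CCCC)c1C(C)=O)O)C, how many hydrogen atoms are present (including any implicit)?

16

Hydrogens are implicit in SMILES; fill each atom to its normal valence:
  4 × C (aromatic): no H
  3 × C: 3 H each → 9
  3 × C: 2 H each → 6
  1 × C: no H
  1 × O: 1 H
  1 × O: no H
  1 × S (aromatic): no H
  Total hydrogens = 16.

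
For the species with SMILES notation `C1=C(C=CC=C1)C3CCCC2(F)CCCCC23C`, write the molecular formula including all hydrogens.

C17H23F

Heavy atoms from the SMILES: 17 C, 1 F.
Implicit hydrogens by atom environment:
  7 × C: 2 H each → 14
  5 × C (aromatic): 1 H each → 5
  2 × C: no H
  1 × C: 3 H
  1 × C: 1 H
  1 × C (aromatic): no H
  1 × F: no H
  Total hydrogens = 23.
Molecular formula: C17H23F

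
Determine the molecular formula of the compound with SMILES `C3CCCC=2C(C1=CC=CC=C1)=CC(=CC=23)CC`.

C18H20

Heavy atoms from the SMILES: 18 C.
Implicit hydrogens by atom environment:
  7 × C (aromatic): 1 H each → 7
  5 × C: 2 H each → 10
  5 × C (aromatic): no H
  1 × C: 3 H
  Total hydrogens = 20.
Molecular formula: C18H20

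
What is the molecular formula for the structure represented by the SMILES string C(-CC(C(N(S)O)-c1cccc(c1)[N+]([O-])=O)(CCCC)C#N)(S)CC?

C17H25N3O3S2

Heavy atoms from the SMILES: 17 C, 3 N, 3 O, 2 S.
Implicit hydrogens by atom environment:
  5 × C: 2 H each → 10
  4 × C (aromatic): 1 H each → 4
  2 × C: 3 H each → 6
  2 × C: 1 H each → 2
  2 × C: no H
  2 × C (aromatic): no H
  2 × N: no H
  2 × S: 1 H each → 2
  1 × N (charge +1): no H
  1 × O: 1 H
  1 × O: no H
  1 × O (charge -1): no H
  Total hydrogens = 25.
Molecular formula: C17H25N3O3S2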